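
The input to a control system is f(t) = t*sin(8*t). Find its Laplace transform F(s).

L{sin(8t)} = 8/(s^2 + 64).
Then apply L{t·g(t)} = -d/ds[G(s)] with G(s) = 8/(s^2 + 64):
differentiating 1 time and applying the sign gives 16*s/(s^2 + 64)^2.

F(s) = 16*s/(s^2 + 64)^2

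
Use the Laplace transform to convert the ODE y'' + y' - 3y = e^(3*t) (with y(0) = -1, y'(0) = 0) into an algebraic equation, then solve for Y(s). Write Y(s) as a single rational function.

Y(s) = (-s^2 + 2*s + 4)/(s^3 - 2*s^2 - 6*s + 9)

Take the Laplace transform of both sides.
With L{y''} = s^2 Y - s·y(0) - y'(0) and L{y'} = sY - y(0), with y(0) = -1, y'(0) = 0: the LHS transforms to (s^2 + s - 3)Y - (-s - 1).
The right side is L{e^(3*t)} = 1/(s - 3).
So (s^2 + s - 3)Y = 1/(s - 3) + (-s - 1).
Solve for Y(s) and write it as one ratio of polynomials.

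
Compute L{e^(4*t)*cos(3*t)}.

(s - 4)/((s - 4)^2 + 9)

L{cos(3t)} = s/(s^2 + 9).
By the first shifting theorem, multiplying by e^(4t) replaces s with s - 4.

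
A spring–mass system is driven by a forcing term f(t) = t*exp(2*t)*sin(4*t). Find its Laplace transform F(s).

F(s) = 8*(s - 2)/(s^2 - 4*s + 20)^2

L{sin(4t)} = 4/(s^2 + 16).
Multiplying by e^(2t) shifts s → s - 2, so L{exp(2*t)*sin(4*t)} = 4/((s - 2)^2 + 16).
Then apply L{t·g(t)} = -d/ds[G(s)] with G(s) = 4/((s - 2)^2 + 16):
differentiating 1 time and applying the sign gives 8*(s - 2)/(s^2 - 4*s + 20)^2.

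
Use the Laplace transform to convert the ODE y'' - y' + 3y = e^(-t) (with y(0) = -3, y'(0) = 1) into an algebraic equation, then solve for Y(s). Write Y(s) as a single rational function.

Y(s) = (-3*s^2 + s + 5)/(s^3 + 2*s + 3)

Transform both sides with L{·}.
With L{y''} = s^2 Y - s·y(0) - y'(0) and L{y'} = sY - y(0), with y(0) = -3, y'(0) = 1: the LHS transforms to (s^2 - s + 3)Y - (-3*s + 4).
The right side is L{e^(-t)} = 1/(s + 1).
So (s^2 - s + 3)Y = 1/(s + 1) + (-3*s + 4).
Divide through and combine into a single rational function.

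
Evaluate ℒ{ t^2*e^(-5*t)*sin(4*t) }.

L{sin(4t)} = 4/(s^2 + 16).
Multiplying by e^(-5t) shifts s → s + 5, so L{e^(-5*t)*sin(4*t)} = 4/((s + 5)^2 + 16).
Then apply L{t^2·g(t)} = (-1)^2 d^2/ds^2[G(s)] with G(s) = 4/((s + 5)^2 + 16):
differentiating 2 times and applying the sign gives 8*(3*s^2 + 30*s + 59)/(s^2 + 10*s + 41)^3.

8*(3*s^2 + 30*s + 59)/(s^2 + 10*s + 41)^3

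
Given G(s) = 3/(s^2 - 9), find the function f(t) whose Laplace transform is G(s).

f(t) = sinh(3*t)

Since L{sinh(3t)} = 3/(s^2 - 9), the inverse is sinh(3*t).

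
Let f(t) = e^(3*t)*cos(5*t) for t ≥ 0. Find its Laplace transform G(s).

G(s) = (s - 3)/((s - 3)^2 + 25)

L{cos(5t)} = s/(s^2 + 25).
By the first shifting theorem, multiplying by e^(3t) replaces s with s - 3.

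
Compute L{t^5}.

L{t^5} = 5!/s^6 = 120/s^6.

120/s^6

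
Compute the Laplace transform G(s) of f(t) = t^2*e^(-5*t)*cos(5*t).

L{cos(5t)} = s/(s^2 + 25).
Multiplying by e^(-5t) shifts s → s + 5, so L{e^(-5*t)*cos(5*t)} = (s + 5)/((s + 5)^2 + 25).
Then apply L{t^2·g(t)} = (-1)^2 d^2/ds^2[H(s)] with H(s) = (s + 5)/((s + 5)^2 + 25):
differentiating 2 times and applying the sign gives 2*(s + 5)*(s^2 + 10*s - 50)/(s^2 + 10*s + 50)^3.

G(s) = 2*(s + 5)*(s^2 + 10*s - 50)/(s^2 + 10*s + 50)^3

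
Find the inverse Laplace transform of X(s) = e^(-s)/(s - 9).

The factor e^(-s) signals a time shift by c = 1 (second shifting theorem).
L{e^(9t)} = 1/(s - 9), so L^-1{1/(s - 9)} = e^(9*t).
Hence the inverse is u(t - 1) times that function evaluated at t - 1.

Heaviside(t - 1)*(exp(9*t - 9))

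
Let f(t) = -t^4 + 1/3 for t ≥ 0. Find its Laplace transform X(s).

By linearity of the Laplace transform, transform each term separately.
(-1)·[L{t^4} = 4!/s^5 = 24/s^5]; L{1/3} = (1/3)/s.

X(s) = 1/(3*s) - 24/s^5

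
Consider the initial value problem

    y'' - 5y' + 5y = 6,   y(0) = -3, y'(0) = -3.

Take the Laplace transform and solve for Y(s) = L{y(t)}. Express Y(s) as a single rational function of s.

Y(s) = (-3*s^2 + 12*s + 6)/(s^3 - 5*s^2 + 5*s)

Apply the Laplace transform to the equation.
The derivative rules (L{y''} = s^2 Y - s·y(0) - y'(0) and L{y'} = sY - y(0), with y(0) = -3, y'(0) = -3) turn the left side into (s^2 - 5*s + 5)Y - (-3*s + 12).
The right side is L{6} = 6/s.
So (s^2 - 5*s + 5)Y = 6/s + (-3*s + 12).
Solve for Y(s) and write it as one ratio of polynomials.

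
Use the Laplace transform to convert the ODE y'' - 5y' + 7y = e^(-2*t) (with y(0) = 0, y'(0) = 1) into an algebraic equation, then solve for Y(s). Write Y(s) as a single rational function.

Apply the Laplace transform to the equation.
With L{y''} = s^2 Y - s·y(0) - y'(0) and L{y'} = sY - y(0), with y(0) = 0, y'(0) = 1: the LHS transforms to (s^2 - 5*s + 7)Y - (1).
The right side is L{e^(-2*t)} = 1/(s + 2).
So (s^2 - 5*s + 7)Y = 1/(s + 2) + (1).
Solve for Y(s) and write it as one ratio of polynomials.

Y(s) = (s + 3)/(s^3 - 3*s^2 - 3*s + 14)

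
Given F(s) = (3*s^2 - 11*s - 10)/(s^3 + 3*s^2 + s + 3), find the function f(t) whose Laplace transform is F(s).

Factor the denominator: s^3 + 3*s^2 + s + 3 = (s + 3)*(s^2 + 1).
Partial fraction decomposition gives [5/(s + 3)] + [-2*s/(s^2 + 1)] + [-5/(s^2 + 1)].
Invert each term: 5/(s + 3) ↔ 5e^(-3t); -2·s/(s^2 + 1) ↔ -2cos(t); -5·1/(s^2 + 1) ↔ -5sin(t).

f(t) = -5*sin(t) - 2*cos(t) + 5*exp(-3*t)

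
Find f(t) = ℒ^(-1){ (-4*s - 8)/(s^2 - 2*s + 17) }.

f(t) = -3*exp(t)*sin(4*t) - 4*exp(t)*cos(4*t)

Complete the square in the denominator: s^2 - 2*s + 17 = (s - 1)^2 + 4^2.
Split the numerator to match: -4*s - 8 = -4·(s - 1) - 3·4.
Invert each term: -4·(s - 1)/((s - 1)^2 + 16) ↔ -4e^(t)cos(4t); -3·4/((s - 1)^2 + 16) ↔ -3e^(t)sin(4t).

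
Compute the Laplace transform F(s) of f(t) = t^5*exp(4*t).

F(s) = 120/(s - 4)^6

L{t^5} = 5!/s^6 = 120/s^6.
By the first shifting theorem, multiplying by e^(4t) replaces s with s - 4.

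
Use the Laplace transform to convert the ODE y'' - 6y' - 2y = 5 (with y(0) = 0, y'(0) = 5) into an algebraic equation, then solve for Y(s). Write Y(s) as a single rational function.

Laplace-transform each side.
With L{y''} = s^2 Y - s·y(0) - y'(0) and L{y'} = sY - y(0), with y(0) = 0, y'(0) = 5: the LHS transforms to (s^2 - 6*s - 2)Y - (5).
The right side is L{5} = 5/s.
So (s^2 - 6*s - 2)Y = 5/s + (5).
Divide through and combine into a single rational function.

Y(s) = (5*s + 5)/(s^3 - 6*s^2 - 2*s)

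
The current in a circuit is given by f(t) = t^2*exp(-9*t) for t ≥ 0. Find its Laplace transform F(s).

L{e^(-9t)} = 1/(s + 9).
Then apply L{t^2·g(t)} = (-1)^2 d^2/ds^2[G(s)] with G(s) = 1/(s + 9):
differentiating 2 times and applying the sign gives 2/(s + 9)^3.

F(s) = 2/(s + 9)^3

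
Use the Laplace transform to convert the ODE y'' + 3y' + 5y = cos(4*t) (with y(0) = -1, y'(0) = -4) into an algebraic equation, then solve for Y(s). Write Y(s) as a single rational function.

Transform both sides with L{·}.
The derivative rules (L{y''} = s^2 Y - s·y(0) - y'(0) and L{y'} = sY - y(0), with y(0) = -1, y'(0) = -4) turn the left side into (s^2 + 3*s + 5)Y - (-s - 7).
The right side is L{cos(4*t)} = s/(s^2 + 16).
So (s^2 + 3*s + 5)Y = s/(s^2 + 16) + (-s - 7).
Solve for Y(s) and write it as one ratio of polynomials.

Y(s) = (-s^3 - 7*s^2 - 15*s - 112)/(s^4 + 3*s^3 + 21*s^2 + 48*s + 80)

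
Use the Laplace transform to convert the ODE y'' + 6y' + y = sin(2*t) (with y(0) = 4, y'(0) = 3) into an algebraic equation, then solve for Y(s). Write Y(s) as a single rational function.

Take the Laplace transform of both sides.
Using L{y''} = s^2 Y - s·y(0) - y'(0) and L{y'} = sY - y(0), with y(0) = 4, y'(0) = 3, the left side becomes (s^2 + 6*s + 1)Y - (4*s + 27).
The right side is L{sin(2*t)} = 2/(s^2 + 4).
So (s^2 + 6*s + 1)Y = 2/(s^2 + 4) + (4*s + 27).
Solve for Y(s) and write it as one ratio of polynomials.

Y(s) = (4*s^3 + 27*s^2 + 16*s + 110)/(s^4 + 6*s^3 + 5*s^2 + 24*s + 4)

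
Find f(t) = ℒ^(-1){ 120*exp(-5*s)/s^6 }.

f(t) = Heaviside(t - 5)*((t - 5)^5)

The factor e^(-5s) signals a time shift by c = 5 (second shifting theorem).
L{t^5} = 5!/s^6 = 120/s^6, so L^-1{120/s^6} = t^5.
Hence the inverse is u(t - 5) times that function evaluated at t - 5.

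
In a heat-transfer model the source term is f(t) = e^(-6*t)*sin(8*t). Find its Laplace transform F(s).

F(s) = 8/((s + 6)^2 + 64)

L{sin(8t)} = 8/(s^2 + 64).
By the first shifting theorem, multiplying by e^(-6t) replaces s with s + 6.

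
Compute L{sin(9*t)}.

9/(s^2 + 81)

L{sin(9t)} = 9/(s^2 + 81).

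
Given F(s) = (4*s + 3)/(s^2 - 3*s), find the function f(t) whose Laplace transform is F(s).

Factor the denominator: s^2 - 3*s = s*(s - 3).
Partial fraction decomposition gives [-1/s] + [5/(s - 3)].
Invert each term: -1/(s - 0) ↔ -e^(0t); 5/(s - 3) ↔ 5e^(3t).

f(t) = 5*exp(3*t) - 1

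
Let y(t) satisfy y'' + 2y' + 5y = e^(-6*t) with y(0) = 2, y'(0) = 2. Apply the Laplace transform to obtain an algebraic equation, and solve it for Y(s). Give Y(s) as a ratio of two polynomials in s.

Laplace-transform each side.
With L{y''} = s^2 Y - s·y(0) - y'(0) and L{y'} = sY - y(0), with y(0) = 2, y'(0) = 2: the LHS transforms to (s^2 + 2*s + 5)Y - (2*s + 6).
The right side is L{e^(-6*t)} = 1/(s + 6).
So (s^2 + 2*s + 5)Y = 1/(s + 6) + (2*s + 6).
Isolate Y and clear denominators.

Y(s) = (2*s^2 + 18*s + 37)/(s^3 + 8*s^2 + 17*s + 30)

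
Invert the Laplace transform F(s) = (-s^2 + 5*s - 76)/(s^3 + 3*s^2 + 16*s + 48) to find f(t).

f(t) = -sin(4*t) + 3*cos(4*t) - 4*exp(-3*t)

Factor the denominator: s^3 + 3*s^2 + 16*s + 48 = (s + 3)*(s^2 + 16).
Partial fraction decomposition gives [-4/(s + 3)] + [3*s/(s^2 + 16)] + [-4/(s^2 + 16)].
Invert each term: -4/(s + 3) ↔ -4e^(-3t); 3·s/(s^2 + 16) ↔ 3cos(4t); -1·4/(s^2 + 16) ↔ -sin(4t).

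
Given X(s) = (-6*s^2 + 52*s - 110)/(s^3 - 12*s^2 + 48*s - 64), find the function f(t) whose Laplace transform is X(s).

Factor the denominator: s^3 - 12*s^2 + 48*s - 64 = (s - 4)^3.
Partial fraction decomposition gives [-6/(s - 4)] + [4/(s - 4)^2] + [2/(s - 4)^3].
Invert each term: -6/(s - 4) ↔ -6e^(4t); 4/(s - 4)^2 ↔ 4t·e^(4t); 2/(s - 4)^3 ↔ (1)t^2·e^(4t).

f(t) = t^2*exp(4*t) + 4*t*exp(4*t) - 6*exp(4*t)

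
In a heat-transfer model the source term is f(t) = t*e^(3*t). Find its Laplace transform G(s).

L{t} = 1!/s^2 = 1/s^2.
By the first shifting theorem, multiplying by e^(3t) replaces s with s - 3.

G(s) = (s - 3)^(-2)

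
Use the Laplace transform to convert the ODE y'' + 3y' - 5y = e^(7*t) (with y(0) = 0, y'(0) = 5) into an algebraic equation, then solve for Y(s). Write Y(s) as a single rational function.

Apply the Laplace transform to the equation.
The derivative rules (L{y''} = s^2 Y - s·y(0) - y'(0) and L{y'} = sY - y(0), with y(0) = 0, y'(0) = 5) turn the left side into (s^2 + 3*s - 5)Y - (5).
The right side is L{e^(7*t)} = 1/(s - 7).
So (s^2 + 3*s - 5)Y = 1/(s - 7) + (5).
Solve for Y(s) and write it as one ratio of polynomials.

Y(s) = (5*s - 34)/(s^3 - 4*s^2 - 26*s + 35)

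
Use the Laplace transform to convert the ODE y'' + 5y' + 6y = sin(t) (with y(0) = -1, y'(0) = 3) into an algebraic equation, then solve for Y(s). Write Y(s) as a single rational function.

Y(s) = (-s^3 - 2*s^2 - s - 1)/(s^4 + 5*s^3 + 7*s^2 + 5*s + 6)

Apply the Laplace transform to the equation.
Using L{y''} = s^2 Y - s·y(0) - y'(0) and L{y'} = sY - y(0), with y(0) = -1, y'(0) = 3, the left side becomes (s^2 + 5*s + 6)Y - (-s - 2).
The right side is L{sin(t)} = 1/(s^2 + 1).
So (s^2 + 5*s + 6)Y = 1/(s^2 + 1) + (-s - 2).
Solve for Y(s) and write it as one ratio of polynomials.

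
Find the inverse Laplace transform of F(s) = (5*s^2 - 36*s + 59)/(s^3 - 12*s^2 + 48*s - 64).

Factor the denominator: s^3 - 12*s^2 + 48*s - 64 = (s - 4)^3.
Partial fraction decomposition gives [5/(s - 4)] + [4/(s - 4)^2] + [-5/(s - 4)^3].
Invert each term: 5/(s - 4) ↔ 5e^(4t); 4/(s - 4)^2 ↔ 4t·e^(4t); -5/(s - 4)^3 ↔ (-5/2)t^2·e^(4t).

-5*t^2*exp(4*t)/2 + 4*t*exp(4*t) + 5*exp(4*t)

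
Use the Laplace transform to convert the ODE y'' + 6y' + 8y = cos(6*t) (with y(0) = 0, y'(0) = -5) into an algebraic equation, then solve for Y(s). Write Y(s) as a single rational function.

Take the Laplace transform of both sides.
Using L{y''} = s^2 Y - s·y(0) - y'(0) and L{y'} = sY - y(0), with y(0) = 0, y'(0) = -5, the left side becomes (s^2 + 6*s + 8)Y - (-5).
The right side is L{cos(6*t)} = s/(s^2 + 36).
So (s^2 + 6*s + 8)Y = s/(s^2 + 36) + (-5).
Isolate Y and clear denominators.

Y(s) = (-5*s^2 + s - 180)/(s^4 + 6*s^3 + 44*s^2 + 216*s + 288)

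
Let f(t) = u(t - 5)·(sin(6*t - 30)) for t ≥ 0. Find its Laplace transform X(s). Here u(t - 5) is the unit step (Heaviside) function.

X(s) = 6*exp(-5*s)/(s^2 + 36)

By the second shifting theorem, L{u(t - c)·g(t - c)} = e^(-cs)·G(s) with c = 5 and G(s) = L{g(t)}.
L{sin(6t)} = 6/(s^2 + 36).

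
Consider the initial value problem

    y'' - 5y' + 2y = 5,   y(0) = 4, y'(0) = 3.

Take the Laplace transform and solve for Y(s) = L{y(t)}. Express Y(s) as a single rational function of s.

Apply the Laplace transform to the equation.
Using L{y''} = s^2 Y - s·y(0) - y'(0) and L{y'} = sY - y(0), with y(0) = 4, y'(0) = 3, the left side becomes (s^2 - 5*s + 2)Y - (4*s - 17).
The right side is L{5} = 5/s.
So (s^2 - 5*s + 2)Y = 5/s + (4*s - 17).
Divide through and combine into a single rational function.

Y(s) = (4*s^2 - 17*s + 5)/(s^3 - 5*s^2 + 2*s)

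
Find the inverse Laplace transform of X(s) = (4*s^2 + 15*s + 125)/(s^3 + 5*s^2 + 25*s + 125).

2*sin(5*t) + cos(5*t) + 3*exp(-5*t)

Factor the denominator: s^3 + 5*s^2 + 25*s + 125 = (s + 5)*(s^2 + 25).
Partial fraction decomposition gives [3/(s + 5)] + [s/(s^2 + 25)] + [10/(s^2 + 25)].
Invert each term: 3/(s + 5) ↔ 3e^(-5t); 1·s/(s^2 + 25) ↔ cos(5t); 2·5/(s^2 + 25) ↔ 2sin(5t).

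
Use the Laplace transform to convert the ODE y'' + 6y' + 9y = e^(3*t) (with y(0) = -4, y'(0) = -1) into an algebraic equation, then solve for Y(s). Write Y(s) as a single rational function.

Laplace-transform each side.
The derivative rules (L{y''} = s^2 Y - s·y(0) - y'(0) and L{y'} = sY - y(0), with y(0) = -4, y'(0) = -1) turn the left side into (s^2 + 6*s + 9)Y - (-4*s - 25).
The right side is L{e^(3*t)} = 1/(s - 3).
So (s^2 + 6*s + 9)Y = 1/(s - 3) + (-4*s - 25).
Isolate Y and clear denominators.

Y(s) = (-4*s^2 - 13*s + 76)/(s^3 + 3*s^2 - 9*s - 27)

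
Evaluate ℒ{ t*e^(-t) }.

L{e^(-t)} = 1/(s + 1).
Then apply L{t·g(t)} = -d/ds[H(s)] with H(s) = 1/(s + 1):
differentiating 1 time and applying the sign gives (s + 1)^(-2).

(s + 1)^(-2)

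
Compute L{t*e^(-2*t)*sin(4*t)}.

8*(s + 2)/(s^2 + 4*s + 20)^2

L{sin(4t)} = 4/(s^2 + 16).
Multiplying by e^(-2t) shifts s → s + 2, so L{e^(-2*t)*sin(4*t)} = 4/((s + 2)^2 + 16).
Then apply L{t·g(t)} = -d/ds[G(s)] with G(s) = 4/((s + 2)^2 + 16):
differentiating 1 time and applying the sign gives 8*(s + 2)/(s^2 + 4*s + 20)^2.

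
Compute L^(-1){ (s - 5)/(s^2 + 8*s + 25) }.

Complete the square in the denominator: s^2 + 8*s + 25 = (s + 4)^2 + 3^2.
Split the numerator to match: s - 5 = 1·(s + 4) - 3·3.
Invert each term: 1·(s + 4)/((s + 4)^2 + 9) ↔ e^(-4t)cos(3t); -3·3/((s + 4)^2 + 9) ↔ -3e^(-4t)sin(3t).

-3*exp(-4*t)*sin(3*t) + exp(-4*t)*cos(3*t)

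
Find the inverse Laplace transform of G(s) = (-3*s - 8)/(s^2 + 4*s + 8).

Complete the square in the denominator: s^2 + 4*s + 8 = (s + 2)^2 + 2^2.
Split the numerator to match: -3*s - 8 = -3·(s + 2) - 1·2.
Invert each term: -3·(s + 2)/((s + 2)^2 + 4) ↔ -3e^(-2t)cos(2t); -1·2/((s + 2)^2 + 4) ↔ -e^(-2t)sin(2t).

-exp(-2*t)*sin(2*t) - 3*exp(-2*t)*cos(2*t)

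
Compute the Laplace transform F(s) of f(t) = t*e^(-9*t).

F(s) = (s + 9)^(-2)

L{e^(-9t)} = 1/(s + 9).
Then apply L{t·g(t)} = -d/ds[G(s)] with G(s) = 1/(s + 9):
differentiating 1 time and applying the sign gives (s + 9)^(-2).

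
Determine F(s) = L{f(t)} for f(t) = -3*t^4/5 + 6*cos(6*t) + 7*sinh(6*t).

F(s) = 6*s/(s^2 + 36) + 42/(s^2 - 36) - 72/(5*s^5)

Apply the Laplace transform termwise.
(7)·[L{sinh(6t)} = 6/(s^2 - 36)]; (-3/5)·[L{t^4} = 4!/s^5 = 24/s^5]; (6)·[L{cos(6t)} = s/(s^2 + 36)].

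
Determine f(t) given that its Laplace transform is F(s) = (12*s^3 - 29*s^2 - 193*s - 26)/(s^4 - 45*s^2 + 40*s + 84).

Factor the denominator: s^4 - 45*s^2 + 40*s + 84 = (s - 6)*(s - 2)*(s + 1)*(s + 7).
Partial fraction decomposition gives [4/(s - 2)] + [6/(s + 7)] + [1/(s - 6)] + [1/(s + 1)].
Invert each term: 4/(s - 2) ↔ 4e^(2t); 6/(s + 7) ↔ 6e^(-7t); 1/(s - 6) ↔ e^(6t); 1/(s + 1) ↔ e^(-t).

f(t) = exp(6*t) + 4*exp(2*t) + exp(-t) + 6*exp(-7*t)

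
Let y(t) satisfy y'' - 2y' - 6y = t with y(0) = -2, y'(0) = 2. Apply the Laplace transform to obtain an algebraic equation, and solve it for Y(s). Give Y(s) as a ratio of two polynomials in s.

Laplace-transform each side.
Using L{y''} = s^2 Y - s·y(0) - y'(0) and L{y'} = sY - y(0), with y(0) = -2, y'(0) = 2, the left side becomes (s^2 - 2*s - 6)Y - (-2*s + 6).
The right side is L{t} = s^(-2).
So (s^2 - 2*s - 6)Y = s^(-2) + (-2*s + 6).
Divide through and combine into a single rational function.

Y(s) = (-2*s^3 + 6*s^2 + 1)/(s^4 - 2*s^3 - 6*s^2)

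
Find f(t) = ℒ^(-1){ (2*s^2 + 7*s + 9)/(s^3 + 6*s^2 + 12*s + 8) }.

Factor the denominator: s^3 + 6*s^2 + 12*s + 8 = (s + 2)^3.
Partial fraction decomposition gives [2/(s + 2)] + [-1/(s + 2)^2] + [3/(s + 2)^3].
Invert each term: 2/(s + 2) ↔ 2e^(-2t); -1/(s + 2)^2 ↔ -t·e^(-2t); 3/(s + 2)^3 ↔ (3/2)t^2·e^(-2t).

f(t) = 3*t^2*exp(-2*t)/2 - t*exp(-2*t) + 2*exp(-2*t)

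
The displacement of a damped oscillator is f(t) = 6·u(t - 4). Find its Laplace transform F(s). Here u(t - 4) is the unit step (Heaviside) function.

F(s) = 6*exp(-4*s)/s

By the second shifting theorem, L{u(t - c)·g(t - c)} = e^(-cs)·G(s) with c = 4 and G(s) = L{g(t)}.
L{6} = 6/s.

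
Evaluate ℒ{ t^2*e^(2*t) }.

L{e^(2t)} = 1/(s - 2).
Then apply L{t^2·g(t)} = (-1)^2 d^2/ds^2[G(s)] with G(s) = 1/(s - 2):
differentiating 2 times and applying the sign gives 2/(s - 2)^3.

2/(s - 2)^3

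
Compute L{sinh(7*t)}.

L{sinh(7t)} = 7/(s^2 - 49).

7/(s^2 - 49)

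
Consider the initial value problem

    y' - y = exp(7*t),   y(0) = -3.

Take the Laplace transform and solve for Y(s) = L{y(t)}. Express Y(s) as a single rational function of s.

Apply the Laplace transform to the equation.
With L{y'} = sY - y(0) = sY - (-3): the LHS transforms to (s - 1)Y - (-3).
The right side is L{exp(7*t)} = 1/(s - 7).
So (s - 1)Y = 1/(s - 7) + (-3).
Divide through and combine into a single rational function.

Y(s) = (-3*s + 22)/(s^2 - 8*s + 7)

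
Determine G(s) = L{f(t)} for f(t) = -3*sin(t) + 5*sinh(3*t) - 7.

G(s) = -3/(s^2 + 1) + 15/(s^2 - 9) - 7/s

Apply the Laplace transform termwise.
L{-7} = -7/s; (-3)·[L{sin(t)} = 1/(s^2 + 1)]; (5)·[L{sinh(3t)} = 3/(s^2 - 9)].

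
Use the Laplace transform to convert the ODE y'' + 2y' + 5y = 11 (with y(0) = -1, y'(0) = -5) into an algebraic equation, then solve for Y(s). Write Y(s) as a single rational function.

Y(s) = (-s^2 - 7*s + 11)/(s^3 + 2*s^2 + 5*s)

Take the Laplace transform of both sides.
With L{y''} = s^2 Y - s·y(0) - y'(0) and L{y'} = sY - y(0), with y(0) = -1, y'(0) = -5: the LHS transforms to (s^2 + 2*s + 5)Y - (-s - 7).
The right side is L{11} = 11/s.
So (s^2 + 2*s + 5)Y = 11/s + (-s - 7).
Divide through and combine into a single rational function.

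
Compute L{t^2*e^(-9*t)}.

2/(s + 9)^3

L{e^(-9t)} = 1/(s + 9).
Then apply L{t^2·g(t)} = (-1)^2 d^2/ds^2[G(s)] with G(s) = 1/(s + 9):
differentiating 2 times and applying the sign gives 2/(s + 9)^3.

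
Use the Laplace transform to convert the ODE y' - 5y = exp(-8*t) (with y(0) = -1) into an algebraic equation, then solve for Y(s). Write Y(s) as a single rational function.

Transform both sides with L{·}.
With L{y'} = sY - y(0) = sY - (-1): the LHS transforms to (s - 5)Y - (-1).
The right side is L{exp(-8*t)} = 1/(s + 8).
So (s - 5)Y = 1/(s + 8) + (-1).
Isolate Y and clear denominators.

Y(s) = (-s - 7)/(s^2 + 3*s - 40)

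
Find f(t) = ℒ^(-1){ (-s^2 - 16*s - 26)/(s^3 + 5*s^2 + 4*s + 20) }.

f(t) = -3*sin(2*t) - 2*cos(2*t) + exp(-5*t)

Factor the denominator: s^3 + 5*s^2 + 4*s + 20 = (s + 5)*(s^2 + 4).
Partial fraction decomposition gives [1/(s + 5)] + [-2*s/(s^2 + 4)] + [-6/(s^2 + 4)].
Invert each term: 1/(s + 5) ↔ e^(-5t); -2·s/(s^2 + 4) ↔ -2cos(2t); -3·2/(s^2 + 4) ↔ -3sin(2t).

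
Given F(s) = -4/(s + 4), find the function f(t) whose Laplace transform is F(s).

f(t) = -4*exp(-4*t)

Since L{e^(-4t)} = 1/(s + 4), the inverse is exp(-4*t), scaled by -4.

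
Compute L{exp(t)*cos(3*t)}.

(s - 1)/((s - 1)^2 + 9)

L{cos(3t)} = s/(s^2 + 9).
By the first shifting theorem, multiplying by e^(t) replaces s with s - 1.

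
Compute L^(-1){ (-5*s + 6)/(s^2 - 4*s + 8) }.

Complete the square in the denominator: s^2 - 4*s + 8 = (s - 2)^2 + 2^2.
Split the numerator to match: -5*s + 6 = -5·(s - 2) - 2·2.
Invert each term: -5·(s - 2)/((s - 2)^2 + 4) ↔ -5e^(2t)cos(2t); -2·2/((s - 2)^2 + 4) ↔ -2e^(2t)sin(2t).

-2*exp(2*t)*sin(2*t) - 5*exp(2*t)*cos(2*t)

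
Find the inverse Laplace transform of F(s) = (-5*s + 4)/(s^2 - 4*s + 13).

Complete the square in the denominator: s^2 - 4*s + 13 = (s - 2)^2 + 3^2.
Split the numerator to match: -5*s + 4 = -5·(s - 2) - 2·3.
Invert each term: -5·(s - 2)/((s - 2)^2 + 9) ↔ -5e^(2t)cos(3t); -2·3/((s - 2)^2 + 9) ↔ -2e^(2t)sin(3t).

-2*exp(2*t)*sin(3*t) - 5*exp(2*t)*cos(3*t)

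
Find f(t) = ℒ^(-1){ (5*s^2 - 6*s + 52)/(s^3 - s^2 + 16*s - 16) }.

Factor the denominator: s^3 - s^2 + 16*s - 16 = (s - 1)*(s^2 + 16).
Partial fraction decomposition gives [3/(s - 1)] + [2*s/(s^2 + 16)] + [-4/(s^2 + 16)].
Invert each term: 3/(s - 1) ↔ 3e^(t); 2·s/(s^2 + 16) ↔ 2cos(4t); -1·4/(s^2 + 16) ↔ -sin(4t).

f(t) = 3*exp(t) - sin(4*t) + 2*cos(4*t)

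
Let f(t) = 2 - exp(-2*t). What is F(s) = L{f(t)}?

F(s) = -1/(s + 2) + 2/s

The transform is linear, so treat each term independently.
(-1)·[L{e^(-2t)} = 1/(s + 2)]; L{2} = 2/s.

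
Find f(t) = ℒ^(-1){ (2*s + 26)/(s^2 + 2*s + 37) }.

Complete the square in the denominator: s^2 + 2*s + 37 = (s + 1)^2 + 6^2.
Split the numerator to match: 2*s + 26 = 2·(s + 1) + 4·6.
Invert each term: 2·(s + 1)/((s + 1)^2 + 36) ↔ 2e^(-t)cos(6t); 4·6/((s + 1)^2 + 36) ↔ 4e^(-t)sin(6t).

f(t) = 4*exp(-t)*sin(6*t) + 2*exp(-t)*cos(6*t)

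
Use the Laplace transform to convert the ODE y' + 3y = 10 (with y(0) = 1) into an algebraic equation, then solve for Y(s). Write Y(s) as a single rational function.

Transform both sides with L{·}.
With L{y'} = sY - y(0) = sY - 1: the LHS transforms to (s + 3)Y - (1).
The right side is L{10} = 10/s.
So (s + 3)Y = 10/s + (1).
Solve for Y(s) and write it as one ratio of polynomials.

Y(s) = (s + 10)/(s^2 + 3*s)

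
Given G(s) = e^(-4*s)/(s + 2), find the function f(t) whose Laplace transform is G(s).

The factor e^(-4s) signals a time shift by c = 4 (second shifting theorem).
L{e^(-2t)} = 1/(s + 2), so L^-1{1/(s + 2)} = e^(-2*t).
Hence the inverse is u(t - 4) times that function evaluated at t - 4.

f(t) = Heaviside(t - 4)*(exp(-2*t + 8))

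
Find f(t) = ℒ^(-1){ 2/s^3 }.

f(t) = t^2

Since L{t^2} = 2!/s^3 = 2/s^3, the inverse is t^2.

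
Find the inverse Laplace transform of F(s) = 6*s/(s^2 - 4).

6*cosh(2*t)

Since L{cosh(2t)} = s/(s^2 - 4), the inverse is cosh(2*t), scaled by 6.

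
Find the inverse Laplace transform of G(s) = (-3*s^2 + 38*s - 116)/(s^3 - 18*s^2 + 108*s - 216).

2*t^2*exp(6*t) + 2*t*exp(6*t) - 3*exp(6*t)

Factor the denominator: s^3 - 18*s^2 + 108*s - 216 = (s - 6)^3.
Partial fraction decomposition gives [-3/(s - 6)] + [2/(s - 6)^2] + [4/(s - 6)^3].
Invert each term: -3/(s - 6) ↔ -3e^(6t); 2/(s - 6)^2 ↔ 2t·e^(6t); 4/(s - 6)^3 ↔ (2)t^2·e^(6t).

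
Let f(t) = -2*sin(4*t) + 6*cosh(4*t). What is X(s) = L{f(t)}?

X(s) = 6*s/(s^2 - 16) - 8/(s^2 + 16)

By linearity of the Laplace transform, transform each term separately.
(-2)·[L{sin(4t)} = 4/(s^2 + 16)]; (6)·[L{cosh(4t)} = s/(s^2 - 16)].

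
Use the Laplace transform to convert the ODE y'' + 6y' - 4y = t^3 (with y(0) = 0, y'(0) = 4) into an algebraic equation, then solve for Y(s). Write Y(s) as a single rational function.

Y(s) = (4*s^4 + 6)/(s^6 + 6*s^5 - 4*s^4)

Laplace-transform each side.
Using L{y''} = s^2 Y - s·y(0) - y'(0) and L{y'} = sY - y(0), with y(0) = 0, y'(0) = 4, the left side becomes (s^2 + 6*s - 4)Y - (4).
The right side is L{t^3} = 6/s^4.
So (s^2 + 6*s - 4)Y = 6/s^4 + (4).
Isolate Y and clear denominators.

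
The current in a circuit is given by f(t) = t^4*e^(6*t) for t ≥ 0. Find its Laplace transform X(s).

X(s) = 24/(s - 6)^5

L{t^4} = 4!/s^5 = 24/s^5.
By the first shifting theorem, multiplying by e^(6t) replaces s with s - 6.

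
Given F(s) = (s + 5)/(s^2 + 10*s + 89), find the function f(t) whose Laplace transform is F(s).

f(t) = exp(-5*t)*cos(8*t)

Rewrite the denominator: s^2 + 10*s + 89 = (s + 5)^2 + 64.
The form in (s + 5) signals a first-shifting-theorem factor e^(-5t).
Since L{cos(8t)} = s/(s^2 + 64), the inverse is exp(-5*t)*cos(8*t).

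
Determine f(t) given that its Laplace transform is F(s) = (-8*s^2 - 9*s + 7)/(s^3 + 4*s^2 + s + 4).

Factor the denominator: s^3 + 4*s^2 + s + 4 = (s + 4)*(s^2 + 1).
Partial fraction decomposition gives [-5/(s + 4)] + [-3*s/(s^2 + 1)] + [3/(s^2 + 1)].
Invert each term: -5/(s + 4) ↔ -5e^(-4t); -3·s/(s^2 + 1) ↔ -3cos(t); 3·1/(s^2 + 1) ↔ 3sin(t).

f(t) = 3*sin(t) - 3*cos(t) - 5*exp(-4*t)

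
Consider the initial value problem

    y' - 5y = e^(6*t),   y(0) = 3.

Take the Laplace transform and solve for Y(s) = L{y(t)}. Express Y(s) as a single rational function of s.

Y(s) = (3*s - 17)/(s^2 - 11*s + 30)

Apply the Laplace transform to the equation.
The derivative rules (L{y'} = sY - y(0) = sY - 3) turn the left side into (s - 5)Y - (3).
The right side is L{e^(6*t)} = 1/(s - 6).
So (s - 5)Y = 1/(s - 6) + (3).
Isolate Y and clear denominators.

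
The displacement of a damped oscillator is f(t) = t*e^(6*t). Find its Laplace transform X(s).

X(s) = (s - 6)^(-2)

L{e^(6t)} = 1/(s - 6).
Then apply L{t·g(t)} = -d/ds[G(s)] with G(s) = 1/(s - 6):
differentiating 1 time and applying the sign gives (s - 6)^(-2).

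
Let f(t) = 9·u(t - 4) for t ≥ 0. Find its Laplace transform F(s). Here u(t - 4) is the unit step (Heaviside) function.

F(s) = 9*exp(-4*s)/s

By the second shifting theorem, L{u(t - c)·g(t - c)} = e^(-cs)·G(s) with c = 4 and G(s) = L{g(t)}.
L{9} = 9/s.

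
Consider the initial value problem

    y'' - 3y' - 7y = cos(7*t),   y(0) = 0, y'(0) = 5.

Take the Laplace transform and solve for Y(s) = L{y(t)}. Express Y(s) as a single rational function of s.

Y(s) = (5*s^2 + s + 245)/(s^4 - 3*s^3 + 42*s^2 - 147*s - 343)

Transform both sides with L{·}.
Using L{y''} = s^2 Y - s·y(0) - y'(0) and L{y'} = sY - y(0), with y(0) = 0, y'(0) = 5, the left side becomes (s^2 - 3*s - 7)Y - (5).
The right side is L{cos(7*t)} = s/(s^2 + 49).
So (s^2 - 3*s - 7)Y = s/(s^2 + 49) + (5).
Divide through and combine into a single rational function.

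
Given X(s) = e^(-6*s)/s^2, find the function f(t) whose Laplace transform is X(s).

The factor e^(-6s) signals a time shift by c = 6 (second shifting theorem).
L{t} = 1!/s^2 = 1/s^2, so L^-1{s^(-2)} = t.
Hence the inverse is u(t - 6) times that function evaluated at t - 6.

f(t) = Heaviside(t - 6)*(t - 6)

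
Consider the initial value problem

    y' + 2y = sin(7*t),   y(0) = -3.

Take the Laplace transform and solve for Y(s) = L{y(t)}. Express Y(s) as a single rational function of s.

Y(s) = (-3*s^2 - 140)/(s^3 + 2*s^2 + 49*s + 98)

Take the Laplace transform of both sides.
The derivative rules (L{y'} = sY - y(0) = sY - (-3)) turn the left side into (s + 2)Y - (-3).
The right side is L{sin(7*t)} = 7/(s^2 + 49).
So (s + 2)Y = 7/(s^2 + 49) + (-3).
Divide through and combine into a single rational function.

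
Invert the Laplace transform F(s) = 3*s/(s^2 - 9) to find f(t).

Since L{cosh(3t)} = s/(s^2 - 9), the inverse is cosh(3*t), scaled by 3.

f(t) = 3*cosh(3*t)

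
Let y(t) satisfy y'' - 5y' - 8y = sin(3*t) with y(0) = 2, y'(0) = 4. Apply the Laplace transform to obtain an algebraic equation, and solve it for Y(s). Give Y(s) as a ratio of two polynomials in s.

Y(s) = (2*s^3 - 6*s^2 + 18*s - 51)/(s^4 - 5*s^3 + s^2 - 45*s - 72)

Laplace-transform each side.
Using L{y''} = s^2 Y - s·y(0) - y'(0) and L{y'} = sY - y(0), with y(0) = 2, y'(0) = 4, the left side becomes (s^2 - 5*s - 8)Y - (2*s - 6).
The right side is L{sin(3*t)} = 3/(s^2 + 9).
So (s^2 - 5*s - 8)Y = 3/(s^2 + 9) + (2*s - 6).
Solve for Y(s) and write it as one ratio of polynomials.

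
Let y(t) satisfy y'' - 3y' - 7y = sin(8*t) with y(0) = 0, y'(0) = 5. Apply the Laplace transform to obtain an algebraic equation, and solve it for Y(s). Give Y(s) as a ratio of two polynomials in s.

Take the Laplace transform of both sides.
With L{y''} = s^2 Y - s·y(0) - y'(0) and L{y'} = sY - y(0), with y(0) = 0, y'(0) = 5: the LHS transforms to (s^2 - 3*s - 7)Y - (5).
The right side is L{sin(8*t)} = 8/(s^2 + 64).
So (s^2 - 3*s - 7)Y = 8/(s^2 + 64) + (5).
Divide through and combine into a single rational function.

Y(s) = (5*s^2 + 328)/(s^4 - 3*s^3 + 57*s^2 - 192*s - 448)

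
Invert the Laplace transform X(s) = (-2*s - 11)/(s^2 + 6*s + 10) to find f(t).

f(t) = -5*exp(-3*t)*sin(t) - 2*exp(-3*t)*cos(t)

Complete the square in the denominator: s^2 + 6*s + 10 = (s + 3)^2 + 1^2.
Split the numerator to match: -2*s - 11 = -2·(s + 3) - 5·1.
Invert each term: -2·(s + 3)/((s + 3)^2 + 1) ↔ -2e^(-3t)cos(t); -5·1/((s + 3)^2 + 1) ↔ -5e^(-3t)sin(t).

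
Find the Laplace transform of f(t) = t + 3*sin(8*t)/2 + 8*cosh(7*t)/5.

8*s/(5*(s^2 - 49)) + 12/(s^2 + 64) + s^(-2)

The transform is linear, so treat each term independently.
L{t} = 1!/s^2 = 1/s^2; (3/2)·[L{sin(8t)} = 8/(s^2 + 64)]; (8/5)·[L{cosh(7t)} = s/(s^2 - 49)].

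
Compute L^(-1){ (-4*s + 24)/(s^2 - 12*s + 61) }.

Rewrite the denominator: s^2 - 12*s + 61 = (s - 6)^2 + 25.
The form in (s - 6) signals a first-shifting-theorem factor e^(6t).
Since L{cos(5t)} = s/(s^2 + 25), the inverse is e^(6*t)*cos(5*t), scaled by -4.

-4*exp(6*t)*cos(5*t)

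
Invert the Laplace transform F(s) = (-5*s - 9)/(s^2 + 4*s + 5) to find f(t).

f(t) = exp(-2*t)*sin(t) - 5*exp(-2*t)*cos(t)

Complete the square in the denominator: s^2 + 4*s + 5 = (s + 2)^2 + 1^2.
Split the numerator to match: -5*s - 9 = -5·(s + 2) + 1·1.
Invert each term: -5·(s + 2)/((s + 2)^2 + 1) ↔ -5e^(-2t)cos(t); 1·1/((s + 2)^2 + 1) ↔ e^(-2t)sin(t).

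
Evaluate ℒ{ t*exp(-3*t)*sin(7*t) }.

14*(s + 3)/(s^2 + 6*s + 58)^2

L{sin(7t)} = 7/(s^2 + 49).
Multiplying by e^(-3t) shifts s → s + 3, so L{exp(-3*t)*sin(7*t)} = 7/((s + 3)^2 + 49).
Then apply L{t·g(t)} = -d/ds[G(s)] with G(s) = 7/((s + 3)^2 + 49):
differentiating 1 time and applying the sign gives 14*(s + 3)/(s^2 + 6*s + 58)^2.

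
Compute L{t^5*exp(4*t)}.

L{t^5} = 5!/s^6 = 120/s^6.
By the first shifting theorem, multiplying by e^(4t) replaces s with s - 4.

120/(s - 4)^6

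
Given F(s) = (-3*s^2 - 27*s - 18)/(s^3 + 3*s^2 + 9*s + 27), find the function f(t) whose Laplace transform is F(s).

f(t) = -4*sin(3*t) - 5*cos(3*t) + 2*exp(-3*t)

Factor the denominator: s^3 + 3*s^2 + 9*s + 27 = (s + 3)*(s^2 + 9).
Partial fraction decomposition gives [2/(s + 3)] + [-5*s/(s^2 + 9)] + [-12/(s^2 + 9)].
Invert each term: 2/(s + 3) ↔ 2e^(-3t); -5·s/(s^2 + 9) ↔ -5cos(3t); -4·3/(s^2 + 9) ↔ -4sin(3t).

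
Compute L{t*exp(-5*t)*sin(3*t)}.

L{sin(3t)} = 3/(s^2 + 9).
Multiplying by e^(-5t) shifts s → s + 5, so L{exp(-5*t)*sin(3*t)} = 3/((s + 5)^2 + 9).
Then apply L{t·g(t)} = -d/ds[G(s)] with G(s) = 3/((s + 5)^2 + 9):
differentiating 1 time and applying the sign gives 6*(s + 5)/(s^2 + 10*s + 34)^2.

6*(s + 5)/(s^2 + 10*s + 34)^2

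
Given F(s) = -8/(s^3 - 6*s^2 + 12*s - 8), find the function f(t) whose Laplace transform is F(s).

f(t) = -4*t^2*exp(2*t)

Rewrite the denominator: s^3 - 6*s^2 + 12*s - 8 = (s - 2)^3.
The form in (s - 2) signals a first-shifting-theorem factor e^(2t).
Since L{t^2} = 2!/s^3 = 2/s^3, the inverse is t^2*exp(2*t), scaled by -4.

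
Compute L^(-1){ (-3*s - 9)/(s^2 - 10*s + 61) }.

-4*exp(5*t)*sin(6*t) - 3*exp(5*t)*cos(6*t)

Complete the square in the denominator: s^2 - 10*s + 61 = (s - 5)^2 + 6^2.
Split the numerator to match: -3*s - 9 = -3·(s - 5) - 4·6.
Invert each term: -3·(s - 5)/((s - 5)^2 + 36) ↔ -3e^(5t)cos(6t); -4·6/((s - 5)^2 + 36) ↔ -4e^(5t)sin(6t).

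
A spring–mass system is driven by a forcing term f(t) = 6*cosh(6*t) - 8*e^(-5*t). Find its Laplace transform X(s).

Apply the Laplace transform termwise.
(6)·[L{cosh(6t)} = s/(s^2 - 36)]; (-8)·[L{e^(-5t)} = 1/(s + 5)].

X(s) = 6*s/(s^2 - 36) - 8/(s + 5)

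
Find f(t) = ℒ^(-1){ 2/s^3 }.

f(t) = t^2

Since L{t^2} = 2!/s^3 = 2/s^3, the inverse is t^2.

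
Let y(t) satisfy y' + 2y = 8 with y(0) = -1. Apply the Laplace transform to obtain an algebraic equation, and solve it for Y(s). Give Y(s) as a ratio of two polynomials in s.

Transform both sides with L{·}.
With L{y'} = sY - y(0) = sY - (-1): the LHS transforms to (s + 2)Y - (-1).
The right side is L{8} = 8/s.
So (s + 2)Y = 8/s + (-1).
Solve for Y(s) and write it as one ratio of polynomials.

Y(s) = (-s + 8)/(s^2 + 2*s)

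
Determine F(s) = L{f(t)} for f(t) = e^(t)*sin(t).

L{sin(t)} = 1/(s^2 + 1).
By the first shifting theorem, multiplying by e^(t) replaces s with s - 1.

F(s) = 1/((s - 1)^2 + 1)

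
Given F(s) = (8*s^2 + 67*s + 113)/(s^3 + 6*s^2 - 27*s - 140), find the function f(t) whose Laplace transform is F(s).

Factor the denominator: s^3 + 6*s^2 - 27*s - 140 = (s - 5)*(s + 4)*(s + 7).
Partial fraction decomposition gives [1/(s + 4)] + [6/(s - 5)] + [1/(s + 7)].
Invert each term: 1/(s + 4) ↔ e^(-4t); 6/(s - 5) ↔ 6e^(5t); 1/(s + 7) ↔ e^(-7t).

f(t) = 6*exp(5*t) + exp(-4*t) + exp(-7*t)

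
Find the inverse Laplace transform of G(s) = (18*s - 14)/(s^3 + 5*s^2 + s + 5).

-2*sin(t) + 4*cos(t) - 4*exp(-5*t)

Factor the denominator: s^3 + 5*s^2 + s + 5 = (s + 5)*(s^2 + 1).
Partial fraction decomposition gives [-4/(s + 5)] + [4*s/(s^2 + 1)] + [-2/(s^2 + 1)].
Invert each term: -4/(s + 5) ↔ -4e^(-5t); 4·s/(s^2 + 1) ↔ 4cos(t); -2·1/(s^2 + 1) ↔ -2sin(t).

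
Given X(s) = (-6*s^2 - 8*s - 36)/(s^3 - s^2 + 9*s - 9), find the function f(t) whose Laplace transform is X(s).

f(t) = -5*exp(t) - 3*sin(3*t) - cos(3*t)

Factor the denominator: s^3 - s^2 + 9*s - 9 = (s - 1)*(s^2 + 9).
Partial fraction decomposition gives [-5/(s - 1)] + [-s/(s^2 + 9)] + [-9/(s^2 + 9)].
Invert each term: -5/(s - 1) ↔ -5e^(t); -1·s/(s^2 + 9) ↔ -cos(3t); -3·3/(s^2 + 9) ↔ -3sin(3t).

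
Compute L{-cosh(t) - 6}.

-s/(s^2 - 1) - 6/s

Apply the Laplace transform termwise.
(-1)·[L{cosh(t)} = s/(s^2 - 1)]; L{-6} = -6/s.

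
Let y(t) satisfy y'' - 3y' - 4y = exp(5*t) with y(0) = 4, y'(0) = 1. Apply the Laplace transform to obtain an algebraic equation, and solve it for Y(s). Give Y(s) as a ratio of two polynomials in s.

Y(s) = (4*s^2 - 31*s + 56)/(s^3 - 8*s^2 + 11*s + 20)

Transform both sides with L{·}.
Using L{y''} = s^2 Y - s·y(0) - y'(0) and L{y'} = sY - y(0), with y(0) = 4, y'(0) = 1, the left side becomes (s^2 - 3*s - 4)Y - (4*s - 11).
The right side is L{exp(5*t)} = 1/(s - 5).
So (s^2 - 3*s - 4)Y = 1/(s - 5) + (4*s - 11).
Solve for Y(s) and write it as one ratio of polynomials.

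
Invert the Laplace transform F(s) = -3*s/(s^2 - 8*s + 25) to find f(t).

f(t) = -4*exp(4*t)*sin(3*t) - 3*exp(4*t)*cos(3*t)

Complete the square in the denominator: s^2 - 8*s + 25 = (s - 4)^2 + 3^2.
Split the numerator to match: -3*s = -3·(s - 4) - 4·3.
Invert each term: -3·(s - 4)/((s - 4)^2 + 9) ↔ -3e^(4t)cos(3t); -4·3/((s - 4)^2 + 9) ↔ -4e^(4t)sin(3t).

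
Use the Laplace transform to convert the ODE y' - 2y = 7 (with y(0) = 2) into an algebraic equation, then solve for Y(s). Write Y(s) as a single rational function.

Y(s) = (2*s + 7)/(s^2 - 2*s)

Take the Laplace transform of both sides.
Using L{y'} = sY - y(0) = sY - 2, the left side becomes (s - 2)Y - (2).
The right side is L{7} = 7/s.
So (s - 2)Y = 7/s + (2).
Isolate Y and clear denominators.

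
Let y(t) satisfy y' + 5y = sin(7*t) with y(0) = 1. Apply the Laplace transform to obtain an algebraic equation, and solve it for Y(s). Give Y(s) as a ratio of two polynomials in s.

Y(s) = (s^2 + 56)/(s^3 + 5*s^2 + 49*s + 245)

Take the Laplace transform of both sides.
Using L{y'} = sY - y(0) = sY - 1, the left side becomes (s + 5)Y - (1).
The right side is L{sin(7*t)} = 7/(s^2 + 49).
So (s + 5)Y = 7/(s^2 + 49) + (1).
Isolate Y and clear denominators.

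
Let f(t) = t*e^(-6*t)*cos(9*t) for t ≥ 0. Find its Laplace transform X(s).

L{cos(9t)} = s/(s^2 + 81).
Multiplying by e^(-6t) shifts s → s + 6, so L{e^(-6*t)*cos(9*t)} = (s + 6)/((s + 6)^2 + 81).
Then apply L{t·g(t)} = -d/ds[G(s)] with G(s) = (s + 6)/((s + 6)^2 + 81):
differentiating 1 time and applying the sign gives (s - 3)*(s + 15)/(s^2 + 12*s + 117)^2.

X(s) = (s - 3)*(s + 15)/(s^2 + 12*s + 117)^2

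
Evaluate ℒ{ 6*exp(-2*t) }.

L{6} = 6/s.
By the first shifting theorem, multiplying by e^(-2t) replaces s with s + 2.

6/(s + 2)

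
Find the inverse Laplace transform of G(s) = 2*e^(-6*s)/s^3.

Heaviside(t - 6)*((t - 6)^2)

The factor e^(-6s) signals a time shift by c = 6 (second shifting theorem).
L{t^2} = 2!/s^3 = 2/s^3, so L^-1{2/s^3} = t^2.
Hence the inverse is u(t - 6) times that function evaluated at t - 6.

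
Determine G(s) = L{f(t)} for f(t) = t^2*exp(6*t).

L{t^2} = 2!/s^3 = 2/s^3.
By the first shifting theorem, multiplying by e^(6t) replaces s with s - 6.

G(s) = 2/(s - 6)^3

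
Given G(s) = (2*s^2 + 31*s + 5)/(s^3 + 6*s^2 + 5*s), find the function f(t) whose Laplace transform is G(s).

f(t) = 1 + 6*exp(-t) - 5*exp(-5*t)

Factor the denominator: s^3 + 6*s^2 + 5*s = s*(s + 1)*(s + 5).
Partial fraction decomposition gives [-5/(s + 5)] + [1/s] + [6/(s + 1)].
Invert each term: -5/(s + 5) ↔ -5e^(-5t); 1/(s - 0) ↔ e^(0t); 6/(s + 1) ↔ 6e^(-t).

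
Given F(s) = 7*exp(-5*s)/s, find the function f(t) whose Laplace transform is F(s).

The factor e^(-5s) signals a time shift by c = 5 (second shifting theorem).
L{7} = 7/s, so L^-1{7/s} = 7.
Hence the inverse is u(t - 5) times that function evaluated at t - 5.

f(t) = Heaviside(t - 5)*(7)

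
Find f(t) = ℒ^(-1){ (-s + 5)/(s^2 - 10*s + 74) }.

Rewrite the denominator: s^2 - 10*s + 74 = (s - 5)^2 + 49.
The form in (s - 5) signals a first-shifting-theorem factor e^(5t).
Since L{cos(7t)} = s/(s^2 + 49), the inverse is exp(5*t)*cos(7*t), scaled by -1.

f(t) = -exp(5*t)*cos(7*t)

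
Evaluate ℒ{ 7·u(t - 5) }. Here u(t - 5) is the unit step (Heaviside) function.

7*exp(-5*s)/s

By the second shifting theorem, L{u(t - c)·g(t - c)} = e^(-cs)·H(s) with c = 5 and H(s) = L{g(t)}.
L{7} = 7/s.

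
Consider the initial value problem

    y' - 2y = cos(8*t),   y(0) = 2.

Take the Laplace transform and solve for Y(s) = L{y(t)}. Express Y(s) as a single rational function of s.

Laplace-transform each side.
The derivative rules (L{y'} = sY - y(0) = sY - 2) turn the left side into (s - 2)Y - (2).
The right side is L{cos(8*t)} = s/(s^2 + 64).
So (s - 2)Y = s/(s^2 + 64) + (2).
Solve for Y(s) and write it as one ratio of polynomials.

Y(s) = (2*s^2 + s + 128)/(s^3 - 2*s^2 + 64*s - 128)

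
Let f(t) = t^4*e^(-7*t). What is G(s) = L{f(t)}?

G(s) = 24/(s + 7)^5

L{t^4} = 4!/s^5 = 24/s^5.
By the first shifting theorem, multiplying by e^(-7t) replaces s with s + 7.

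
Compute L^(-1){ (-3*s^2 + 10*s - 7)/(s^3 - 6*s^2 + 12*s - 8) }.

t^2*exp(2*t)/2 - 2*t*exp(2*t) - 3*exp(2*t)

Factor the denominator: s^3 - 6*s^2 + 12*s - 8 = (s - 2)^3.
Partial fraction decomposition gives [-3/(s - 2)] + [-2/(s - 2)^2] + [(s - 2)^(-3)].
Invert each term: -3/(s - 2) ↔ -3e^(2t); -2/(s - 2)^2 ↔ -2t·e^(2t); 1/(s - 2)^3 ↔ (1/2)t^2·e^(2t).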